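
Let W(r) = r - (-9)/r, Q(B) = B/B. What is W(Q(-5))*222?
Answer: 2220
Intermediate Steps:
Q(B) = 1
W(r) = r + 9/r
W(Q(-5))*222 = (1 + 9/1)*222 = (1 + 9*1)*222 = (1 + 9)*222 = 10*222 = 2220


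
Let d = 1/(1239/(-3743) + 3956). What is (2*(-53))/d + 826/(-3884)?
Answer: -3047860461647/7268906 ≈ -4.1930e+5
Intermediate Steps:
d = 3743/14806069 (d = 1/(1239*(-1/3743) + 3956) = 1/(-1239/3743 + 3956) = 1/(14806069/3743) = 3743/14806069 ≈ 0.00025280)
(2*(-53))/d + 826/(-3884) = (2*(-53))/(3743/14806069) + 826/(-3884) = -106*14806069/3743 + 826*(-1/3884) = -1569443314/3743 - 413/1942 = -3047860461647/7268906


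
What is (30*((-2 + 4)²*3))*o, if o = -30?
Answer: -10800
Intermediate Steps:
(30*((-2 + 4)²*3))*o = (30*((-2 + 4)²*3))*(-30) = (30*(2²*3))*(-30) = (30*(4*3))*(-30) = (30*12)*(-30) = 360*(-30) = -10800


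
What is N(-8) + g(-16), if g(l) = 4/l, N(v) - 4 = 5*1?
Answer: 35/4 ≈ 8.7500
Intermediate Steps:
N(v) = 9 (N(v) = 4 + 5*1 = 4 + 5 = 9)
N(-8) + g(-16) = 9 + 4/(-16) = 9 + 4*(-1/16) = 9 - 1/4 = 35/4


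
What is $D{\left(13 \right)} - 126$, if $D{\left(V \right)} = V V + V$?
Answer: $56$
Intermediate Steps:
$D{\left(V \right)} = V + V^{2}$ ($D{\left(V \right)} = V^{2} + V = V + V^{2}$)
$D{\left(13 \right)} - 126 = 13 \left(1 + 13\right) - 126 = 13 \cdot 14 - 126 = 182 - 126 = 56$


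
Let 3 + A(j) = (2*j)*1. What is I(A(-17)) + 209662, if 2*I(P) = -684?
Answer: 209320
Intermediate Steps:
A(j) = -3 + 2*j (A(j) = -3 + (2*j)*1 = -3 + 2*j)
I(P) = -342 (I(P) = (½)*(-684) = -342)
I(A(-17)) + 209662 = -342 + 209662 = 209320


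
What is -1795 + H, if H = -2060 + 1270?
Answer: -2585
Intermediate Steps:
H = -790
-1795 + H = -1795 - 790 = -2585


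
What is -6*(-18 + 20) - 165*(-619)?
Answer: 102123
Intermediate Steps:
-6*(-18 + 20) - 165*(-619) = -6*2 + 102135 = -12 + 102135 = 102123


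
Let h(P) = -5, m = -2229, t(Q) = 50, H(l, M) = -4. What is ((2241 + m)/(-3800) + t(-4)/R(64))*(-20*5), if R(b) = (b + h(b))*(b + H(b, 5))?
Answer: -3688/3363 ≈ -1.0966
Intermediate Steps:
R(b) = (-5 + b)*(-4 + b) (R(b) = (b - 5)*(b - 4) = (-5 + b)*(-4 + b))
((2241 + m)/(-3800) + t(-4)/R(64))*(-20*5) = ((2241 - 2229)/(-3800) + 50/(20 + 64**2 - 9*64))*(-20*5) = (12*(-1/3800) + 50/(20 + 4096 - 576))*(-100) = (-3/950 + 50/3540)*(-100) = (-3/950 + 50*(1/3540))*(-100) = (-3/950 + 5/354)*(-100) = (922/84075)*(-100) = -3688/3363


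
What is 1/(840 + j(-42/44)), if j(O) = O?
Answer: 22/18459 ≈ 0.0011918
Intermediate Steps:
1/(840 + j(-42/44)) = 1/(840 - 42/44) = 1/(840 - 42*1/44) = 1/(840 - 21/22) = 1/(18459/22) = 22/18459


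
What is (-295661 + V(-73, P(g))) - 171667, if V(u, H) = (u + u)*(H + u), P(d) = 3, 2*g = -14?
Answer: -457108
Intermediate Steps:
g = -7 (g = (½)*(-14) = -7)
V(u, H) = 2*u*(H + u) (V(u, H) = (2*u)*(H + u) = 2*u*(H + u))
(-295661 + V(-73, P(g))) - 171667 = (-295661 + 2*(-73)*(3 - 73)) - 171667 = (-295661 + 2*(-73)*(-70)) - 171667 = (-295661 + 10220) - 171667 = -285441 - 171667 = -457108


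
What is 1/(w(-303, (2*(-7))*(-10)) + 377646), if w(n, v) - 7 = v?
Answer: 1/377793 ≈ 2.6470e-6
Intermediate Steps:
w(n, v) = 7 + v
1/(w(-303, (2*(-7))*(-10)) + 377646) = 1/((7 + (2*(-7))*(-10)) + 377646) = 1/((7 - 14*(-10)) + 377646) = 1/((7 + 140) + 377646) = 1/(147 + 377646) = 1/377793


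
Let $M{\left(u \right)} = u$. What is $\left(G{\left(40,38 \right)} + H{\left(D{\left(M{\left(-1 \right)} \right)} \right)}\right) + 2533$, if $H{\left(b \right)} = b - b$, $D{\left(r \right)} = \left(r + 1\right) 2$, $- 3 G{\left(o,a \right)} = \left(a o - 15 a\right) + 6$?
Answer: $\frac{6643}{3} \approx 2214.3$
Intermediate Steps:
$G{\left(o,a \right)} = -2 + 5 a - \frac{a o}{3}$ ($G{\left(o,a \right)} = - \frac{\left(a o - 15 a\right) + 6}{3} = - \frac{\left(- 15 a + a o\right) + 6}{3} = - \frac{6 - 15 a + a o}{3} = -2 + 5 a - \frac{a o}{3}$)
$D{\left(r \right)} = 2 + 2 r$ ($D{\left(r \right)} = \left(1 + r\right) 2 = 2 + 2 r$)
$H{\left(b \right)} = 0$
$\left(G{\left(40,38 \right)} + H{\left(D{\left(M{\left(-1 \right)} \right)} \right)}\right) + 2533 = \left(\left(-2 + 5 \cdot 38 - \frac{38}{3} \cdot 40\right) + 0\right) + 2533 = \left(\left(-2 + 190 - \frac{1520}{3}\right) + 0\right) + 2533 = \left(- \frac{956}{3} + 0\right) + 2533 = - \frac{956}{3} + 2533 = \frac{6643}{3}$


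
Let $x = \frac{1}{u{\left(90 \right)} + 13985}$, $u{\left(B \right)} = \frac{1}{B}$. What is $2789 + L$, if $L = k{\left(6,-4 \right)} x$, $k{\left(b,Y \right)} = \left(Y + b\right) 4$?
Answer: $\frac{3510378359}{1258651} \approx 2789.0$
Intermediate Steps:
$k{\left(b,Y \right)} = 4 Y + 4 b$
$x = \frac{90}{1258651}$ ($x = \frac{1}{\frac{1}{90} + 13985} = \frac{1}{\frac{1258651}{90}} = \frac{90}{1258651} \approx 7.1505 \cdot 10^{-5}$)
$L = \frac{720}{1258651}$ ($L = \left(4 \left(-4\right) + 4 \cdot 6\right) \frac{90}{1258651} = \left(-16 + 24\right) \frac{90}{1258651} = 8 \cdot \frac{90}{1258651} = \frac{720}{1258651} \approx 0.00057204$)
$2789 + L = 2789 + \frac{720}{1258651} = \frac{3510378359}{1258651}$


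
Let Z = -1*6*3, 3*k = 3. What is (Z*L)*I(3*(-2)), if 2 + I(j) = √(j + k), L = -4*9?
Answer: -1296 + 648*I*√5 ≈ -1296.0 + 1449.0*I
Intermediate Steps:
L = -36
k = 1 (k = (⅓)*3 = 1)
I(j) = -2 + √(1 + j) (I(j) = -2 + √(j + 1) = -2 + √(1 + j))
Z = -18 (Z = -6*3 = -18)
(Z*L)*I(3*(-2)) = (-18*(-36))*(-2 + √(1 + 3*(-2))) = 648*(-2 + √(1 - 6)) = 648*(-2 + √(-5)) = 648*(-2 + I*√5) = -1296 + 648*I*√5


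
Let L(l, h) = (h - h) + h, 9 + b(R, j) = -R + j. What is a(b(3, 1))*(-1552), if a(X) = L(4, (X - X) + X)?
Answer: 17072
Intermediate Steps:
b(R, j) = -9 + j - R (b(R, j) = -9 + (-R + j) = -9 + (j - R) = -9 + j - R)
L(l, h) = h (L(l, h) = 0 + h = h)
a(X) = X (a(X) = (X - X) + X = 0 + X = X)
a(b(3, 1))*(-1552) = (-9 + 1 - 1*3)*(-1552) = (-9 + 1 - 3)*(-1552) = -11*(-1552) = 17072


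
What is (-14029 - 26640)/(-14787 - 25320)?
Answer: 40669/40107 ≈ 1.0140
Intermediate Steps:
(-14029 - 26640)/(-14787 - 25320) = -40669/(-40107) = -40669*(-1/40107) = 40669/40107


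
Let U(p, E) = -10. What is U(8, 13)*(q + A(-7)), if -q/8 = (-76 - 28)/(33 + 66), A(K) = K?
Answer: -1390/99 ≈ -14.040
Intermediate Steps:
q = 832/99 (q = -8*(-76 - 28)/(33 + 66) = -(-832)/99 = -8*(-104/99) = 832/99 ≈ 8.4040)
U(8, 13)*(q + A(-7)) = -10*(832/99 - 7) = -10*139/99 = -1390/99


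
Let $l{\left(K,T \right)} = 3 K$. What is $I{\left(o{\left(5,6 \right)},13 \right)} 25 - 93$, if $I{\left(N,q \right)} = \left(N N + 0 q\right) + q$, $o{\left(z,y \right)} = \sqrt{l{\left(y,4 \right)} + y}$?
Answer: $832$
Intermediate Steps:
$o{\left(z,y \right)} = 2 \sqrt{y}$ ($o{\left(z,y \right)} = \sqrt{3 y + y} = \sqrt{4 y} = 2 \sqrt{y}$)
$I{\left(N,q \right)} = q + N^{2}$ ($I{\left(N,q \right)} = \left(N^{2} + 0\right) + q = N^{2} + q = q + N^{2}$)
$I{\left(o{\left(5,6 \right)},13 \right)} 25 - 93 = \left(13 + \left(2 \sqrt{6}\right)^{2}\right) 25 - 93 = \left(13 + 24\right) 25 - 93 = 37 \cdot 25 - 93 = 925 - 93 = 832$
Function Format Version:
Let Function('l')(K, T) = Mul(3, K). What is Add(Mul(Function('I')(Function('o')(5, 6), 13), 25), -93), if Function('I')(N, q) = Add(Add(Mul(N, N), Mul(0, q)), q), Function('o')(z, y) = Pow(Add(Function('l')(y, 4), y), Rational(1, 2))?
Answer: 832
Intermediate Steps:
Function('o')(z, y) = Mul(2, Pow(y, Rational(1, 2))) (Function('o')(z, y) = Pow(Add(Mul(3, y), y), Rational(1, 2)) = Pow(Mul(4, y), Rational(1, 2)) = Mul(2, Pow(y, Rational(1, 2))))
Function('I')(N, q) = Add(q, Pow(N, 2)) (Function('I')(N, q) = Add(Add(Pow(N, 2), 0), q) = Add(Pow(N, 2), q) = Add(q, Pow(N, 2)))
Add(Mul(Function('I')(Function('o')(5, 6), 13), 25), -93) = Add(Mul(Add(13, Pow(Mul(2, Pow(6, Rational(1, 2))), 2)), 25), -93) = Add(Mul(Add(13, 24), 25), -93) = Add(Mul(37, 25), -93) = Add(925, -93) = 832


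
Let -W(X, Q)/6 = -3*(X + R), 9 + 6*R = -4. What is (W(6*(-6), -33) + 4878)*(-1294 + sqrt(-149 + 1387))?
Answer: -5423154 + 4191*sqrt(1238) ≈ -5.2757e+6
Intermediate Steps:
R = -13/6 (R = -3/2 + (1/6)*(-4) = -3/2 - 2/3 = -13/6 ≈ -2.1667)
W(X, Q) = -39 + 18*X (W(X, Q) = -(-18)*(X - 13/6) = -(-18)*(-13/6 + X) = -6*(13/2 - 3*X) = -39 + 18*X)
(W(6*(-6), -33) + 4878)*(-1294 + sqrt(-149 + 1387)) = ((-39 + 18*(6*(-6))) + 4878)*(-1294 + sqrt(-149 + 1387)) = ((-39 + 18*(-36)) + 4878)*(-1294 + sqrt(1238)) = ((-39 - 648) + 4878)*(-1294 + sqrt(1238)) = (-687 + 4878)*(-1294 + sqrt(1238)) = 4191*(-1294 + sqrt(1238)) = -5423154 + 4191*sqrt(1238)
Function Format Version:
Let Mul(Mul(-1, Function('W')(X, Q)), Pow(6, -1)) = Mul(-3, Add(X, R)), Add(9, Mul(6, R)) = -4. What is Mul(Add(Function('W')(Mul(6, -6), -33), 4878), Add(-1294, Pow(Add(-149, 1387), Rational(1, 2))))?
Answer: Add(-5423154, Mul(4191, Pow(1238, Rational(1, 2)))) ≈ -5.2757e+6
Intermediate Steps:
R = Rational(-13, 6) (R = Add(Rational(-3, 2), Mul(Rational(1, 6), -4)) = Add(Rational(-3, 2), Rational(-2, 3)) = Rational(-13, 6) ≈ -2.1667)
Function('W')(X, Q) = Add(-39, Mul(18, X)) (Function('W')(X, Q) = Mul(-6, Mul(-3, Add(X, Rational(-13, 6)))) = Mul(-6, Mul(-3, Add(Rational(-13, 6), X))) = Mul(-6, Add(Rational(13, 2), Mul(-3, X))) = Add(-39, Mul(18, X)))
Mul(Add(Function('W')(Mul(6, -6), -33), 4878), Add(-1294, Pow(Add(-149, 1387), Rational(1, 2)))) = Mul(Add(Add(-39, Mul(18, Mul(6, -6))), 4878), Add(-1294, Pow(Add(-149, 1387), Rational(1, 2)))) = Mul(Add(Add(-39, Mul(18, -36)), 4878), Add(-1294, Pow(1238, Rational(1, 2)))) = Mul(Add(Add(-39, -648), 4878), Add(-1294, Pow(1238, Rational(1, 2)))) = Mul(Add(-687, 4878), Add(-1294, Pow(1238, Rational(1, 2)))) = Mul(4191, Add(-1294, Pow(1238, Rational(1, 2)))) = Add(-5423154, Mul(4191, Pow(1238, Rational(1, 2))))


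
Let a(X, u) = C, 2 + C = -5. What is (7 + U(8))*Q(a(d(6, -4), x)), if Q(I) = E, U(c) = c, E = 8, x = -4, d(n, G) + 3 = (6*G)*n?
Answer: 120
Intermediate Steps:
d(n, G) = -3 + 6*G*n (d(n, G) = -3 + (6*G)*n = -3 + 6*G*n)
C = -7 (C = -2 - 5 = -7)
a(X, u) = -7
Q(I) = 8
(7 + U(8))*Q(a(d(6, -4), x)) = (7 + 8)*8 = 15*8 = 120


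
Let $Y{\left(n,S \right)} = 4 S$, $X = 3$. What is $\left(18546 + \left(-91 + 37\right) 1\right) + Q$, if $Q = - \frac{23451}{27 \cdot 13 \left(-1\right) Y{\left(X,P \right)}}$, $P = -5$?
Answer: $\frac{43263463}{2340} \approx 18489.0$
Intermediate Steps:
$Q = - \frac{7817}{2340}$ ($Q = - \frac{23451}{27 \cdot 13 \left(-1\right) 4 \left(-5\right)} = - \frac{23451}{27 \left(-13\right) \left(-20\right)} = - \frac{23451}{\left(-351\right) \left(-20\right)} = - \frac{23451}{7020} = \left(-23451\right) \frac{1}{7020} = - \frac{7817}{2340} \approx -3.3406$)
$\left(18546 + \left(-91 + 37\right) 1\right) + Q = \left(18546 + \left(-91 + 37\right) 1\right) - \frac{7817}{2340} = \left(18546 - 54\right) - \frac{7817}{2340} = 18492 - \frac{7817}{2340} = \frac{43263463}{2340}$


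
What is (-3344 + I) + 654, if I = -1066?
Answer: -3756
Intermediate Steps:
(-3344 + I) + 654 = (-3344 - 1066) + 654 = -4410 + 654 = -3756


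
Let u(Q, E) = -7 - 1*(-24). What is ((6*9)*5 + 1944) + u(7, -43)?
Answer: 2231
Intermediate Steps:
u(Q, E) = 17 (u(Q, E) = -7 + 24 = 17)
((6*9)*5 + 1944) + u(7, -43) = ((6*9)*5 + 1944) + 17 = (54*5 + 1944) + 17 = (270 + 1944) + 17 = 2214 + 17 = 2231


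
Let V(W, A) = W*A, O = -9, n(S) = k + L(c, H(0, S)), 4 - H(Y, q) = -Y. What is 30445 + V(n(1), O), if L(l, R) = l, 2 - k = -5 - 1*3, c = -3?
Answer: 30382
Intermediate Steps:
H(Y, q) = 4 + Y (H(Y, q) = 4 - (-1)*Y = 4 + Y)
k = 10 (k = 2 - (-5 - 1*3) = 2 - (-5 - 3) = 2 - 1*(-8) = 2 + 8 = 10)
n(S) = 7 (n(S) = 10 - 3 = 7)
V(W, A) = A*W
30445 + V(n(1), O) = 30445 - 9*7 = 30445 - 63 = 30382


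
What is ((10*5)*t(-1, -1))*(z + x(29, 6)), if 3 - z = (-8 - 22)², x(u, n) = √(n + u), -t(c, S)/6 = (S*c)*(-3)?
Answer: -807300 + 900*√35 ≈ -8.0198e+5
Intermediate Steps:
t(c, S) = 18*S*c (t(c, S) = -6*S*c*(-3) = -(-18)*S*c = 18*S*c)
z = -897 (z = 3 - (-8 - 22)² = 3 - 1*(-30)² = 3 - 1*900 = 3 - 900 = -897)
((10*5)*t(-1, -1))*(z + x(29, 6)) = ((10*5)*(18*(-1)*(-1)))*(-897 + √(6 + 29)) = (50*18)*(-897 + √35) = 900*(-897 + √35) = -807300 + 900*√35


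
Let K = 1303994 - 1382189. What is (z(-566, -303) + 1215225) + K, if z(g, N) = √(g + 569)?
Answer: 1137030 + √3 ≈ 1.1370e+6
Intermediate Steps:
z(g, N) = √(569 + g)
K = -78195
(z(-566, -303) + 1215225) + K = (√(569 - 566) + 1215225) - 78195 = (√3 + 1215225) - 78195 = (1215225 + √3) - 78195 = 1137030 + √3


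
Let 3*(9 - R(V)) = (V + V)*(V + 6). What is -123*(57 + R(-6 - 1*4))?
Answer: -4838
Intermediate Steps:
R(V) = 9 - 2*V*(6 + V)/3 (R(V) = 9 - (V + V)*(V + 6)/3 = 9 - 2*V*(6 + V)/3)
-123*(57 + R(-6 - 1*4)) = -123*(57 + (9 - 4*(-6 - 1*4) - 2*(-6 - 1*4)**2/3)) = -123*(57 + (9 - 4*(-6 - 4) - 2*(-6 - 4)**2/3)) = -123*(57 + (9 - 4*(-10) - 2/3*(-10)**2)) = -123*(57 + (9 + 40 - 2/3*100)) = -123*(57 + (9 + 40 - 200/3)) = -123*(57 - 53/3) = -123*118/3 = -4838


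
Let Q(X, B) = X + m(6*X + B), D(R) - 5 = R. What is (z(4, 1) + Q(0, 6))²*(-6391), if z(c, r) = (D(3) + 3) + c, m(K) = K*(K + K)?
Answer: -48373479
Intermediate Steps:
m(K) = 2*K² (m(K) = K*(2*K) = 2*K²)
D(R) = 5 + R
z(c, r) = 11 + c (z(c, r) = ((5 + 3) + 3) + c = (8 + 3) + c = 11 + c)
Q(X, B) = X + 2*(B + 6*X)² (Q(X, B) = X + 2*(6*X + B)² = X + 2*(B + 6*X)²)
(z(4, 1) + Q(0, 6))²*(-6391) = ((11 + 4) + (0 + 2*(6 + 6*0)²))²*(-6391) = (15 + (0 + 2*(6 + 0)²))²*(-6391) = (15 + (0 + 2*6²))²*(-6391) = (15 + (0 + 2*36))²*(-6391) = (15 + (0 + 72))²*(-6391) = (15 + 72)²*(-6391) = 87²*(-6391) = 7569*(-6391) = -48373479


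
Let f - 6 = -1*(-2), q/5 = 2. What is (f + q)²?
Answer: 324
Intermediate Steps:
q = 10 (q = 5*2 = 10)
f = 8 (f = 6 - 1*(-2) = 6 + 2 = 8)
(f + q)² = (8 + 10)² = 18² = 324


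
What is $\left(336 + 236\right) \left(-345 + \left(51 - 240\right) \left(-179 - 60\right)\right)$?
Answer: $25640472$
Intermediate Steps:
$\left(336 + 236\right) \left(-345 + \left(51 - 240\right) \left(-179 - 60\right)\right) = 572 \left(-345 - -45171\right) = 572 \left(-345 + 45171\right) = 572 \cdot 44826 = 25640472$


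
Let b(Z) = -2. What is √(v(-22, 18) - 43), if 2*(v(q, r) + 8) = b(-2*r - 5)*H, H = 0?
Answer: I*√51 ≈ 7.1414*I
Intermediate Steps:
v(q, r) = -8 (v(q, r) = -8 + (-2*0)/2 = -8 + (½)*0 = -8 + 0 = -8)
√(v(-22, 18) - 43) = √(-8 - 43) = √(-51) = I*√51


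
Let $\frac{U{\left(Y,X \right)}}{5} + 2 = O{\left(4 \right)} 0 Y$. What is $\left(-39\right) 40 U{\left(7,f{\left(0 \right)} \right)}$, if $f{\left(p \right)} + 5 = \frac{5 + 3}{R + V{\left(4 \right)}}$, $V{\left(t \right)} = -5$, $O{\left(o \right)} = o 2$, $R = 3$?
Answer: $15600$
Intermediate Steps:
$O{\left(o \right)} = 2 o$
$f{\left(p \right)} = -9$ ($f{\left(p \right)} = -5 + \frac{5 + 3}{3 - 5} = -5 + \frac{8}{-2} = -5 + 8 \left(- \frac{1}{2}\right) = -5 - 4 = -9$)
$U{\left(Y,X \right)} = -10$ ($U{\left(Y,X \right)} = -10 + 5 \cdot 2 \cdot 4 \cdot 0 Y = -10 + 5 \cdot 8 \cdot 0 Y = -10 + 5 \cdot 0 Y = -10 + 5 \cdot 0 = -10 + 0 = -10$)
$\left(-39\right) 40 U{\left(7,f{\left(0 \right)} \right)} = \left(-39\right) 40 \left(-10\right) = \left(-1560\right) \left(-10\right) = 15600$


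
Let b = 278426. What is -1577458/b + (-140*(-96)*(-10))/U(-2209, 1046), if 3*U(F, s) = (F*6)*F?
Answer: -3858101029049/679315031053 ≈ -5.6794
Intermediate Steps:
U(F, s) = 2*F**2 (U(F, s) = ((F*6)*F)/3 = ((6*F)*F)/3 = (6*F**2)/3 = 2*F**2)
-1577458/b + (-140*(-96)*(-10))/U(-2209, 1046) = -1577458/278426 + (-140*(-96)*(-10))/((2*(-2209)**2)) = -1577458*1/278426 + (13440*(-10))/((2*4879681)) = -788729/139213 - 134400/9759362 = -788729/139213 - 134400*1/9759362 = -788729/139213 - 67200/4879681 = -3858101029049/679315031053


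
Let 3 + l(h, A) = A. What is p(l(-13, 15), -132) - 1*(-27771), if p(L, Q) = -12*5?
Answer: 27711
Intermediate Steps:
l(h, A) = -3 + A
p(L, Q) = -60
p(l(-13, 15), -132) - 1*(-27771) = -60 - 1*(-27771) = -60 + 27771 = 27711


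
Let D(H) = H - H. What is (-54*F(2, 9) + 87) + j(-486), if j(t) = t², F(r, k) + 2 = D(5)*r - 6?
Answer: 236715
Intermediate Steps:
D(H) = 0
F(r, k) = -8 (F(r, k) = -2 + (0*r - 6) = -2 + (0 - 6) = -2 - 6 = -8)
(-54*F(2, 9) + 87) + j(-486) = (-54*(-8) + 87) + (-486)² = (432 + 87) + 236196 = 519 + 236196 = 236715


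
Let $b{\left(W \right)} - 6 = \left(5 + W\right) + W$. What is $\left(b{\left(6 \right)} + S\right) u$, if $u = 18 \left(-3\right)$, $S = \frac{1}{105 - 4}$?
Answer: $- \frac{125496}{101} \approx -1242.5$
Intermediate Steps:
$b{\left(W \right)} = 11 + 2 W$ ($b{\left(W \right)} = 6 + \left(\left(5 + W\right) + W\right) = 6 + \left(5 + 2 W\right) = 11 + 2 W$)
$S = \frac{1}{101} \approx 0.009901$
$u = -54$
$\left(b{\left(6 \right)} + S\right) u = \left(\left(11 + 2 \cdot 6\right) + \frac{1}{101}\right) \left(-54\right) = \left(\left(11 + 12\right) + \frac{1}{101}\right) \left(-54\right) = \left(23 + \frac{1}{101}\right) \left(-54\right) = \frac{2324}{101} \left(-54\right) = - \frac{125496}{101}$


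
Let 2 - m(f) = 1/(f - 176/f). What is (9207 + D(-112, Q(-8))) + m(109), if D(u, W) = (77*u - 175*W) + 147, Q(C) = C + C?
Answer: 41341951/11705 ≈ 3532.0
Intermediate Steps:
Q(C) = 2*C
D(u, W) = 147 - 175*W + 77*u (D(u, W) = (-175*W + 77*u) + 147 = 147 - 175*W + 77*u)
m(f) = 2 - 1/(f - 176/f)
(9207 + D(-112, Q(-8))) + m(109) = (9207 + (147 - 350*(-8) + 77*(-112))) + (-352 - 1*109 + 2*109²)/(-176 + 109²) = (9207 + (147 - 175*(-16) - 8624)) + (-352 - 109 + 2*11881)/(-176 + 11881) = (9207 + (147 + 2800 - 8624)) + (-352 - 109 + 23762)/11705 = (9207 - 5677) + (1/11705)*23301 = 3530 + 23301/11705 = 41341951/11705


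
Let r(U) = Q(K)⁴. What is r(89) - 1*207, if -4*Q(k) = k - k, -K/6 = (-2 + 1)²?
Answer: -207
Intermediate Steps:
K = -6 (K = -6*(-2 + 1)² = -6*(-1)² = -6*1 = -6)
Q(k) = 0 (Q(k) = -(k - k)/4 = -¼*0 = 0)
r(U) = 0 (r(U) = 0⁴ = 0)
r(89) - 1*207 = 0 - 1*207 = 0 - 207 = -207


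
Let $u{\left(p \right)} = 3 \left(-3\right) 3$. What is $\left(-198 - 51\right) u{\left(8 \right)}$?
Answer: $6723$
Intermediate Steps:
$u{\left(p \right)} = -27$ ($u{\left(p \right)} = \left(-9\right) 3 = -27$)
$\left(-198 - 51\right) u{\left(8 \right)} = \left(-198 - 51\right) \left(-27\right) = \left(-249\right) \left(-27\right) = 6723$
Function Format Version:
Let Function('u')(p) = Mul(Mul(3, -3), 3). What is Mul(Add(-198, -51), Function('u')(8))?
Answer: 6723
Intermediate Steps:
Function('u')(p) = -27 (Function('u')(p) = Mul(-9, 3) = -27)
Mul(Add(-198, -51), Function('u')(8)) = Mul(Add(-198, -51), -27) = Mul(-249, -27) = 6723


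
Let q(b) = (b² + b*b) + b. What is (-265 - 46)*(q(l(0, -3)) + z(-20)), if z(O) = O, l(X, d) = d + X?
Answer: 1555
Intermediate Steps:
l(X, d) = X + d
q(b) = b + 2*b² (q(b) = (b² + b²) + b = 2*b² + b = b + 2*b²)
(-265 - 46)*(q(l(0, -3)) + z(-20)) = (-265 - 46)*((0 - 3)*(1 + 2*(0 - 3)) - 20) = -311*(-3*(1 + 2*(-3)) - 20) = -311*(-3*(1 - 6) - 20) = -311*(-3*(-5) - 20) = -311*(15 - 20) = -311*(-5) = 1555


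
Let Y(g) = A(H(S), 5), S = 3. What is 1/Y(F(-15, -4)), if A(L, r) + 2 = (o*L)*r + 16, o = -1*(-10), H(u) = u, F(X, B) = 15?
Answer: 1/164 ≈ 0.0060976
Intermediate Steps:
o = 10
A(L, r) = 14 + 10*L*r (A(L, r) = -2 + ((10*L)*r + 16) = -2 + (10*L*r + 16) = -2 + (16 + 10*L*r) = 14 + 10*L*r)
Y(g) = 164 (Y(g) = 14 + 10*3*5 = 14 + 150 = 164)
1/Y(F(-15, -4)) = 1/164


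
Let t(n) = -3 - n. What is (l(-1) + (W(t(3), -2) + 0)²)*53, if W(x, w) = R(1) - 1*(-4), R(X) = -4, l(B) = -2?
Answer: -106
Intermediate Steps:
W(x, w) = 0 (W(x, w) = -4 - 1*(-4) = -4 + 4 = 0)
(l(-1) + (W(t(3), -2) + 0)²)*53 = (-2 + (0 + 0)²)*53 = (-2 + 0²)*53 = (-2 + 0)*53 = -2*53 = -106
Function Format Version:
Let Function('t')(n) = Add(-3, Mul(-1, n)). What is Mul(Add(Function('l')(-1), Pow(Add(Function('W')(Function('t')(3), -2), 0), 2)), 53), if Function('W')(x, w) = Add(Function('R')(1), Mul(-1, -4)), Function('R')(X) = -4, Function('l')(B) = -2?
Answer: -106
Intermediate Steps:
Function('W')(x, w) = 0 (Function('W')(x, w) = Add(-4, Mul(-1, -4)) = Add(-4, 4) = 0)
Mul(Add(Function('l')(-1), Pow(Add(Function('W')(Function('t')(3), -2), 0), 2)), 53) = Mul(Add(-2, Pow(Add(0, 0), 2)), 53) = Mul(Add(-2, Pow(0, 2)), 53) = Mul(Add(-2, 0), 53) = Mul(-2, 53) = -106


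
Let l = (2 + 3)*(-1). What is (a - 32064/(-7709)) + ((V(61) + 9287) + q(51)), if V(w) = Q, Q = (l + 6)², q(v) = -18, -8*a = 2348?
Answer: 138463805/15418 ≈ 8980.7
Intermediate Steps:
a = -587/2 (a = -⅛*2348 = -587/2 ≈ -293.50)
l = -5 (l = 5*(-1) = -5)
Q = 1 (Q = (-5 + 6)² = 1² = 1)
V(w) = 1
(a - 32064/(-7709)) + ((V(61) + 9287) + q(51)) = (-587/2 - 32064/(-7709)) + ((1 + 9287) - 18) = (-587/2 - 32064*(-1/7709)) + (9288 - 18) = (-587/2 + 32064/7709) + 9270 = -4461055/15418 + 9270 = 138463805/15418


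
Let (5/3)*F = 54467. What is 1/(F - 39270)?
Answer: -5/32949 ≈ -0.00015175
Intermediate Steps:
F = 163401/5 (F = (3/5)*54467 = 163401/5 ≈ 32680.)
1/(F - 39270) = 1/(163401/5 - 39270) = 1/(-32949/5) = -5/32949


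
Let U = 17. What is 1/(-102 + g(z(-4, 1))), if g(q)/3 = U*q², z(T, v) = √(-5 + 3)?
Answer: -1/204 ≈ -0.0049020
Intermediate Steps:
z(T, v) = I*√2 (z(T, v) = √(-2) = I*√2)
g(q) = 51*q² (g(q) = 3*(17*q²) = 51*q²)
1/(-102 + g(z(-4, 1))) = 1/(-102 + 51*(I*√2)²) = 1/(-102 + 51*(-2)) = 1/(-102 - 102) = 1/(-204) = -1/204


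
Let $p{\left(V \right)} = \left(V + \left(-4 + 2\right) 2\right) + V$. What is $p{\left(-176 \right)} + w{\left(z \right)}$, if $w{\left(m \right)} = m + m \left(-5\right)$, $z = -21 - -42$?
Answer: $-440$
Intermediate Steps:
$z = 21$ ($z = -21 + 42 = 21$)
$p{\left(V \right)} = -4 + 2 V$ ($p{\left(V \right)} = \left(V - 4\right) + V = \left(-4 + V\right) + V = -4 + 2 V$)
$w{\left(m \right)} = - 4 m$ ($w{\left(m \right)} = m - 5 m = - 4 m$)
$p{\left(-176 \right)} + w{\left(z \right)} = \left(-4 + 2 \left(-176\right)\right) - 84 = \left(-4 - 352\right) - 84 = -356 - 84 = -440$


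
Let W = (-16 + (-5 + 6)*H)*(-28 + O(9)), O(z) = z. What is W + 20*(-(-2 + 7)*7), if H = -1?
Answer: -377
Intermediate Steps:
W = 323 (W = (-16 + (-5 + 6)*(-1))*(-28 + 9) = (-16 + 1*(-1))*(-19) = (-16 - 1)*(-19) = -17*(-19) = 323)
W + 20*(-(-2 + 7)*7) = 323 + 20*(-(-2 + 7)*7) = 323 + 20*(-5*7) = 323 + 20*(-1*35) = 323 + 20*(-35) = 323 - 700 = -377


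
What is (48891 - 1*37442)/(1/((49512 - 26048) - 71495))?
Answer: -549906919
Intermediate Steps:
(48891 - 1*37442)/(1/((49512 - 26048) - 71495)) = (48891 - 37442)/(1/(23464 - 71495)) = 11449/(1/(-48031)) = 11449/(-1/48031) = 11449*(-48031) = -549906919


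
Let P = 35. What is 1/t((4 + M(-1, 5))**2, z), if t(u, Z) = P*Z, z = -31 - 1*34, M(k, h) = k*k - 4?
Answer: -1/2275 ≈ -0.00043956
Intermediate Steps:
M(k, h) = -4 + k**2 (M(k, h) = k**2 - 4 = -4 + k**2)
z = -65 (z = -31 - 34 = -65)
t(u, Z) = 35*Z
1/t((4 + M(-1, 5))**2, z) = 1/(35*(-65)) = 1/(-2275) = -1/2275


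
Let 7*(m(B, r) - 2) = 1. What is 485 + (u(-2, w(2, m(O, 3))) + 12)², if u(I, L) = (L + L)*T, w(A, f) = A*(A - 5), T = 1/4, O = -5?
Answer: 566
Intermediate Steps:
m(B, r) = 15/7 (m(B, r) = 2 + (⅐)*1 = 2 + ⅐ = 15/7)
T = ¼ ≈ 0.25000
w(A, f) = A*(-5 + A)
u(I, L) = L/2 (u(I, L) = (L + L)*(¼) = (2*L)*(¼) = L/2)
485 + (u(-2, w(2, m(O, 3))) + 12)² = 485 + ((2*(-5 + 2))/2 + 12)² = 485 + ((2*(-3))/2 + 12)² = 485 + ((½)*(-6) + 12)² = 485 + (-3 + 12)² = 485 + 9² = 485 + 81 = 566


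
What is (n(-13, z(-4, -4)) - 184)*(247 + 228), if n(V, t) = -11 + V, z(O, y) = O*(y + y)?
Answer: -98800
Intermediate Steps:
z(O, y) = 2*O*y (z(O, y) = O*(2*y) = 2*O*y)
(n(-13, z(-4, -4)) - 184)*(247 + 228) = ((-11 - 13) - 184)*(247 + 228) = (-24 - 184)*475 = -208*475 = -98800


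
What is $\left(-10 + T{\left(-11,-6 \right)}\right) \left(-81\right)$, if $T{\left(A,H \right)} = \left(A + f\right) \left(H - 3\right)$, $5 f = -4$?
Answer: $- \frac{38961}{5} \approx -7792.2$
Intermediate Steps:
$f = - \frac{4}{5}$ ($f = \frac{1}{5} \left(-4\right) = - \frac{4}{5} \approx -0.8$)
$T{\left(A,H \right)} = \left(-3 + H\right) \left(- \frac{4}{5} + A\right)$ ($T{\left(A,H \right)} = \left(A - \frac{4}{5}\right) \left(H - 3\right) = \left(- \frac{4}{5} + A\right) \left(-3 + H\right) = \left(-3 + H\right) \left(- \frac{4}{5} + A\right)$)
$\left(-10 + T{\left(-11,-6 \right)}\right) \left(-81\right) = \left(-10 - - \frac{531}{5}\right) \left(-81\right) = \left(-10 + \left(\frac{12}{5} + 33 + \frac{24}{5} + 66\right)\right) \left(-81\right) = \left(-10 + \frac{531}{5}\right) \left(-81\right) = \frac{481}{5} \left(-81\right) = - \frac{38961}{5}$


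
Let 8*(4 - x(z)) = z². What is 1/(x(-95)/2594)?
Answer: -20752/8993 ≈ -2.3076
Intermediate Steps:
x(z) = 4 - z²/8
1/(x(-95)/2594) = 1/((4 - ⅛*(-95)²)/2594) = 1/((4 - ⅛*9025)*(1/2594)) = 1/((4 - 9025/8)*(1/2594)) = 1/(-8993/8*1/2594) = 1/(-8993/20752) = -20752/8993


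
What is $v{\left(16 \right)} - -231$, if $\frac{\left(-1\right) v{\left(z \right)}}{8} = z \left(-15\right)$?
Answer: $2151$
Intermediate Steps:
$v{\left(z \right)} = 120 z$ ($v{\left(z \right)} = - 8 z \left(-15\right) = - 8 \left(- 15 z\right) = 120 z$)
$v{\left(16 \right)} - -231 = 120 \cdot 16 - -231 = 1920 + 231 = 2151$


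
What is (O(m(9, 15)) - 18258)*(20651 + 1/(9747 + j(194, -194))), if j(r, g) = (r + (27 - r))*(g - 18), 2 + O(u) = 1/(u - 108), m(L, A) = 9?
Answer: -13653206139794/36207 ≈ -3.7709e+8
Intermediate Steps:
O(u) = -2 + 1/(-108 + u) (O(u) = -2 + 1/(u - 108) = -2 + 1/(-108 + u))
j(r, g) = -486 + 27*g (j(r, g) = 27*(-18 + g) = -486 + 27*g)
(O(m(9, 15)) - 18258)*(20651 + 1/(9747 + j(194, -194))) = ((217 - 2*9)/(-108 + 9) - 18258)*(20651 + 1/(9747 + (-486 + 27*(-194)))) = ((217 - 18)/(-99) - 18258)*(20651 + 1/(9747 + (-486 - 5238))) = (-1/99*199 - 18258)*(20651 + 1/(9747 - 5724)) = (-199/99 - 18258)*(20651 + 1/4023) = -1807741*(20651 + 1/4023)/99 = -1807741/99*83078974/4023 = -13653206139794/36207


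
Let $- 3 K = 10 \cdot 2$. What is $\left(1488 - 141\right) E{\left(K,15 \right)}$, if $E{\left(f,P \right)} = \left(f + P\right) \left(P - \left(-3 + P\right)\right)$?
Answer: $33675$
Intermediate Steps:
$K = - \frac{20}{3}$ ($K = - \frac{10 \cdot 2}{3} = \left(- \frac{1}{3}\right) 20 = - \frac{20}{3} \approx -6.6667$)
$E{\left(f,P \right)} = 3 P + 3 f$ ($E{\left(f,P \right)} = \left(P + f\right) 3 = 3 P + 3 f$)
$\left(1488 - 141\right) E{\left(K,15 \right)} = \left(1488 - 141\right) \left(3 \cdot 15 + 3 \left(- \frac{20}{3}\right)\right) = 1347 \left(45 - 20\right) = 1347 \cdot 25 = 33675$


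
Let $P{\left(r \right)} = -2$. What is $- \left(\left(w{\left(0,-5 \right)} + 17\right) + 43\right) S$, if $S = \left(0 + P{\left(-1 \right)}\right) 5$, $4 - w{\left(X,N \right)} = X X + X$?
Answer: $640$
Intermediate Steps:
$w{\left(X,N \right)} = 4 - X - X^{2}$ ($w{\left(X,N \right)} = 4 - \left(X X + X\right) = 4 - \left(X^{2} + X\right) = 4 - \left(X + X^{2}\right) = 4 - X - X^{2}$)
$S = -10$ ($S = \left(0 - 2\right) 5 = \left(-2\right) 5 = -10$)
$- \left(\left(w{\left(0,-5 \right)} + 17\right) + 43\right) S = - \left(\left(\left(4 - 0 - 0^{2}\right) + 17\right) + 43\right) \left(-10\right) = - \left(\left(\left(4 + 0 - 0\right) + 17\right) + 43\right) \left(-10\right) = - \left(\left(\left(4 + 0 + 0\right) + 17\right) + 43\right) \left(-10\right) = - \left(\left(4 + 17\right) + 43\right) \left(-10\right) = - \left(21 + 43\right) \left(-10\right) = - 64 \left(-10\right) = \left(-1\right) \left(-640\right) = 640$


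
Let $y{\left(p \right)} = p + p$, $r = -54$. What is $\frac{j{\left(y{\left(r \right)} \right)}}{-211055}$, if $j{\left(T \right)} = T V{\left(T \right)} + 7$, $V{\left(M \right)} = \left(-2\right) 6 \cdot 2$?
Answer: $- \frac{2599}{211055} \approx -0.012314$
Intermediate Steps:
$V{\left(M \right)} = -24$ ($V{\left(M \right)} = \left(-12\right) 2 = -24$)
$y{\left(p \right)} = 2 p$
$j{\left(T \right)} = 7 - 24 T$ ($j{\left(T \right)} = T \left(-24\right) + 7 = - 24 T + 7 = 7 - 24 T$)
$\frac{j{\left(y{\left(r \right)} \right)}}{-211055} = \frac{7 - 24 \cdot 2 \left(-54\right)}{-211055} = \left(7 - -2592\right) \left(- \frac{1}{211055}\right) = \left(7 + 2592\right) \left(- \frac{1}{211055}\right) = 2599 \left(- \frac{1}{211055}\right) = - \frac{2599}{211055}$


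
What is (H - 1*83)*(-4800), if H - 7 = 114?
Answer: -182400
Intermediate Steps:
H = 121 (H = 7 + 114 = 121)
(H - 1*83)*(-4800) = (121 - 1*83)*(-4800) = (121 - 83)*(-4800) = 38*(-4800) = -182400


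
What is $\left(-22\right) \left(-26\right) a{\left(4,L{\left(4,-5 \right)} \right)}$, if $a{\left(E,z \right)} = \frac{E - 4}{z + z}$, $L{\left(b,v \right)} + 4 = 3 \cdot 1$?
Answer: $0$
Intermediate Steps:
$L{\left(b,v \right)} = -1$ ($L{\left(b,v \right)} = -4 + 3 \cdot 1 = -4 + 3 = -1$)
$a{\left(E,z \right)} = \frac{-4 + E}{2 z}$
$\left(-22\right) \left(-26\right) a{\left(4,L{\left(4,-5 \right)} \right)} = \left(-22\right) \left(-26\right) \frac{-4 + 4}{2 \left(-1\right)} = 572 \cdot \frac{1}{2} \left(-1\right) 0 = 572 \cdot 0 = 0$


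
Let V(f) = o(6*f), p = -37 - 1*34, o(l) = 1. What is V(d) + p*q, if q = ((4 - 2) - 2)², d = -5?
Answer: 1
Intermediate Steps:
p = -71 (p = -37 - 34 = -71)
V(f) = 1
q = 0 (q = (2 - 2)² = 0² = 0)
V(d) + p*q = 1 - 71*0 = 1 + 0 = 1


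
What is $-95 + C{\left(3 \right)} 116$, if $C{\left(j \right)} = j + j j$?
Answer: $1297$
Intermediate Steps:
$C{\left(j \right)} = j + j^{2}$
$-95 + C{\left(3 \right)} 116 = -95 + 3 \left(1 + 3\right) 116 = -95 + 3 \cdot 4 \cdot 116 = -95 + 12 \cdot 116 = -95 + 1392 = 1297$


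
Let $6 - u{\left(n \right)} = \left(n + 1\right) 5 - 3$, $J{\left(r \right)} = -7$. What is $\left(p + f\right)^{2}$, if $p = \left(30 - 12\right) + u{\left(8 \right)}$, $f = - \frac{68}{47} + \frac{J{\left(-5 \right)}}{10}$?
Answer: $\frac{89661961}{220900} \approx 405.89$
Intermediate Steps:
$u{\left(n \right)} = 4 - 5 n$ ($u{\left(n \right)} = 6 - \left(\left(n + 1\right) 5 - 3\right) = 6 - \left(\left(1 + n\right) 5 - 3\right) = 6 - \left(\left(5 + 5 n\right) - 3\right) = 6 - \left(2 + 5 n\right) = 4 - 5 n$)
$f = - \frac{1009}{470}$ ($f = - \frac{68}{47} - \frac{7}{10} = - \frac{1009}{470} \approx -2.1468$)
$p = -18$ ($p = \left(30 - 12\right) + \left(4 - 40\right) = 18 + \left(4 - 40\right) = 18 - 36 = -18$)
$\left(p + f\right)^{2} = \left(-18 - \frac{1009}{470}\right)^{2} = \left(- \frac{9469}{470}\right)^{2} = \frac{89661961}{220900}$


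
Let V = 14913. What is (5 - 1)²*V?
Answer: 238608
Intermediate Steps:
(5 - 1)²*V = (5 - 1)²*14913 = 4²*14913 = 16*14913 = 238608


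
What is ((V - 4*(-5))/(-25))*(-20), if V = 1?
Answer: 84/5 ≈ 16.800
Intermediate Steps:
((V - 4*(-5))/(-25))*(-20) = ((1 - 4*(-5))/(-25))*(-20) = ((1 + 20)*(-1/25))*(-20) = (21*(-1/25))*(-20) = -21/25*(-20) = 84/5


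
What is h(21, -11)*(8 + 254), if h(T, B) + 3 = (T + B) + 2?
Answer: 2358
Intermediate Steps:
h(T, B) = -1 + B + T (h(T, B) = -3 + ((T + B) + 2) = -3 + ((B + T) + 2) = -3 + (2 + B + T) = -1 + B + T)
h(21, -11)*(8 + 254) = (-1 - 11 + 21)*(8 + 254) = 9*262 = 2358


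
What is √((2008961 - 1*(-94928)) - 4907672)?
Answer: I*√2803783 ≈ 1674.4*I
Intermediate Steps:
√((2008961 - 1*(-94928)) - 4907672) = √((2008961 + 94928) - 4907672) = √(2103889 - 4907672) = √(-2803783) = I*√2803783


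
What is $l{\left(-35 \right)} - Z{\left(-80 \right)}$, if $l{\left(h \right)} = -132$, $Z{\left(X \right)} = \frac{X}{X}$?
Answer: $-133$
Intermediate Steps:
$Z{\left(X \right)} = 1$
$l{\left(-35 \right)} - Z{\left(-80 \right)} = -132 - 1 = -133$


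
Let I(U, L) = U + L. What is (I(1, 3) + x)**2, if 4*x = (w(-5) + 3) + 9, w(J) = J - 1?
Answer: 121/4 ≈ 30.250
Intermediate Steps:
I(U, L) = L + U
w(J) = -1 + J
x = 3/2 (x = (((-1 - 5) + 3) + 9)/4 = ((-6 + 3) + 9)/4 = (-3 + 9)/4 = (1/4)*6 = 3/2 ≈ 1.5000)
(I(1, 3) + x)**2 = ((3 + 1) + 3/2)**2 = (4 + 3/2)**2 = (11/2)**2 = 121/4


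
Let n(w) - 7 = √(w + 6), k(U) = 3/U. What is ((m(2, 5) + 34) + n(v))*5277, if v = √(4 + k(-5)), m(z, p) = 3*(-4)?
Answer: 153033 + 5277*√(150 + 5*√85)/5 ≈ 1.6781e+5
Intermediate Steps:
m(z, p) = -12
v = √85/5 (v = √(4 + 3/(-5)) = √(4 + 3*(-⅕)) = √(4 - ⅗) = √(17/5) = √85/5 ≈ 1.8439)
n(w) = 7 + √(6 + w) (n(w) = 7 + √(w + 6) = 7 + √(6 + w))
((m(2, 5) + 34) + n(v))*5277 = ((-12 + 34) + (7 + √(6 + √85/5)))*5277 = (22 + (7 + √(6 + √85/5)))*5277 = (29 + √(6 + √85/5))*5277 = 153033 + 5277*√(6 + √85/5)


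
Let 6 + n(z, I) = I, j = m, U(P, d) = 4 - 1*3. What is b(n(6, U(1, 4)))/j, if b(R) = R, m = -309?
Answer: 5/309 ≈ 0.016181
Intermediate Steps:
U(P, d) = 1 (U(P, d) = 4 - 3 = 1)
j = -309
n(z, I) = -6 + I
b(n(6, U(1, 4)))/j = (-6 + 1)/(-309) = -5*(-1/309) = 5/309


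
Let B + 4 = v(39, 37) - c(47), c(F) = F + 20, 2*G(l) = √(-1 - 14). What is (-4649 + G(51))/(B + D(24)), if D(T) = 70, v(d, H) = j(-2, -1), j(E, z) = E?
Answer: 4649/3 - I*√15/6 ≈ 1549.7 - 0.6455*I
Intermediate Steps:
v(d, H) = -2
G(l) = I*√15/2 (G(l) = √(-1 - 14)/2 = √(-15)/2 = (I*√15)/2 = I*√15/2)
c(F) = 20 + F
B = -73 (B = -4 + (-2 - (20 + 47)) = -4 + (-2 - 1*67) = -4 + (-2 - 67) = -4 - 69 = -73)
(-4649 + G(51))/(B + D(24)) = (-4649 + I*√15/2)/(-73 + 70) = (-4649 + I*√15/2)/(-3) = (-4649 + I*√15/2)*(-⅓) = 4649/3 - I*√15/6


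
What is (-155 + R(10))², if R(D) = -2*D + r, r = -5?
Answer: 32400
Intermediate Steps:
R(D) = -5 - 2*D (R(D) = -2*D - 5 = -5 - 2*D)
(-155 + R(10))² = (-155 + (-5 - 2*10))² = (-155 + (-5 - 20))² = (-155 - 25)² = (-180)² = 32400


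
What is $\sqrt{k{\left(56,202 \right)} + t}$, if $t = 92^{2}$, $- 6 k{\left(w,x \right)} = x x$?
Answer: $\frac{\sqrt{14970}}{3} \approx 40.784$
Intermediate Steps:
$k{\left(w,x \right)} = - \frac{x^{2}}{6}$ ($k{\left(w,x \right)} = - \frac{x x}{6} = - \frac{x^{2}}{6}$)
$t = 8464$
$\sqrt{k{\left(56,202 \right)} + t} = \sqrt{- \frac{202^{2}}{6} + 8464} = \sqrt{\left(- \frac{1}{6}\right) 40804 + 8464} = \sqrt{- \frac{20402}{3} + 8464} = \sqrt{\frac{4990}{3}} = \frac{\sqrt{14970}}{3}$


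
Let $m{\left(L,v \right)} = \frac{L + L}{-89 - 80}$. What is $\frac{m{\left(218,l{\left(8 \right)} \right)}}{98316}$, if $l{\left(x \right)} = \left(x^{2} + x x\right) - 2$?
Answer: $- \frac{109}{4153851} \approx -2.6241 \cdot 10^{-5}$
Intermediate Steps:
$l{\left(x \right)} = -2 + 2 x^{2}$ ($l{\left(x \right)} = \left(x^{2} + x^{2}\right) - 2 = 2 x^{2} - 2 = -2 + 2 x^{2}$)
$m{\left(L,v \right)} = - \frac{2 L}{169}$ ($m{\left(L,v \right)} = \frac{2 L}{-169} = 2 L \left(- \frac{1}{169}\right) = - \frac{2 L}{169}$)
$\frac{m{\left(218,l{\left(8 \right)} \right)}}{98316} = \frac{\left(- \frac{2}{169}\right) 218}{98316} = \left(- \frac{436}{169}\right) \frac{1}{98316} = - \frac{109}{4153851}$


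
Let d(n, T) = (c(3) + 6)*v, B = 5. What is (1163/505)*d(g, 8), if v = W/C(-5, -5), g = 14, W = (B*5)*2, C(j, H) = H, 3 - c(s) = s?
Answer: -13956/101 ≈ -138.18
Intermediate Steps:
c(s) = 3 - s
W = 50 (W = (5*5)*2 = 25*2 = 50)
v = -10 (v = 50/(-5) = 50*(-⅕) = -10)
d(n, T) = -60 (d(n, T) = ((3 - 1*3) + 6)*(-10) = ((3 - 3) + 6)*(-10) = (0 + 6)*(-10) = 6*(-10) = -60)
(1163/505)*d(g, 8) = (1163/505)*(-60) = -13956/101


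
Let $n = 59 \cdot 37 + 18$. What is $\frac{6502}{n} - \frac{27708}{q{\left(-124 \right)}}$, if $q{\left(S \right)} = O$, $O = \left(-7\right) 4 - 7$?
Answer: $\frac{61212878}{77035} \approx 794.61$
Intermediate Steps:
$O = -35$ ($O = -28 - 7 = -35$)
$q{\left(S \right)} = -35$
$n = 2201$ ($n = 2183 + 18 = 2201$)
$\frac{6502}{n} - \frac{27708}{q{\left(-124 \right)}} = \frac{6502}{2201} - \frac{27708}{-35} = 6502 \cdot \frac{1}{2201} - - \frac{27708}{35} = \frac{6502}{2201} + \frac{27708}{35} = \frac{61212878}{77035}$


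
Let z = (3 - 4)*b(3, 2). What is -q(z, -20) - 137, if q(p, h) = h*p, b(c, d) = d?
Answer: -177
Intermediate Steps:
z = -2 (z = (3 - 4)*2 = -1*2 = -2)
-q(z, -20) - 137 = -(-20)*(-2) - 137 = -1*40 - 137 = -40 - 137 = -177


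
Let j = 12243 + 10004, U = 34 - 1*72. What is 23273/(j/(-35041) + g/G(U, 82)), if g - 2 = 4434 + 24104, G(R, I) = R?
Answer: -15494674667/500457763 ≈ -30.961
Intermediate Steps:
U = -38 (U = 34 - 72 = -38)
g = 28540 (g = 2 + (4434 + 24104) = 2 + 28538 = 28540)
j = 22247
23273/(j/(-35041) + g/G(U, 82)) = 23273/(22247/(-35041) + 28540/(-38)) = 23273/(22247*(-1/35041) + 28540*(-1/38)) = 23273/(-22247/35041 - 14270/19) = 23273/(-500457763/665779) = 23273*(-665779/500457763) = -15494674667/500457763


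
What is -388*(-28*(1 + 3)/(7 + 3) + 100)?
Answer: -172272/5 ≈ -34454.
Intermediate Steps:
-388*(-28*(1 + 3)/(7 + 3) + 100) = -388*(-112/10 + 100) = -388*(-28*⅖ + 100) = -388*(-56/5 + 100) = -388*444/5 = -172272/5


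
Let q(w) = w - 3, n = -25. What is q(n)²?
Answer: 784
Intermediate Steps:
q(w) = -3 + w
q(n)² = (-3 - 25)² = (-28)² = 784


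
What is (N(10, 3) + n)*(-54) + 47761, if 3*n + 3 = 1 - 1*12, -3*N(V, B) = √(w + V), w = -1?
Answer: 48067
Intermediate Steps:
N(V, B) = -√(-1 + V)/3
n = -14/3 (n = -1 + (1 - 1*12)/3 = -1 + (1 - 12)/3 = -1 + (⅓)*(-11) = -1 - 11/3 = -14/3 ≈ -4.6667)
(N(10, 3) + n)*(-54) + 47761 = (-√(-1 + 10)/3 - 14/3)*(-54) + 47761 = (-√9/3 - 14/3)*(-54) + 47761 = (-⅓*3 - 14/3)*(-54) + 47761 = (-1 - 14/3)*(-54) + 47761 = -17/3*(-54) + 47761 = 306 + 47761 = 48067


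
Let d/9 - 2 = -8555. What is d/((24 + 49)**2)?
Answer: -76977/5329 ≈ -14.445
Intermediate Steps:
d = -76977 (d = 18 + 9*(-8555) = 18 - 76995 = -76977)
d/((24 + 49)**2) = -76977/(24 + 49)**2 = -76977/(73**2) = -76977/5329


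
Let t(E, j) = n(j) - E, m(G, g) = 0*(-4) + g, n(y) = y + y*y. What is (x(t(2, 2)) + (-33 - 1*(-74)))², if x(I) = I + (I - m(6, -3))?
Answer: 2704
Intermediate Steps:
n(y) = y + y²
m(G, g) = g (m(G, g) = 0 + g = g)
t(E, j) = -E + j*(1 + j) (t(E, j) = j*(1 + j) - E = -E + j*(1 + j))
x(I) = 3 + 2*I (x(I) = I + (I - 1*(-3)) = I + (I + 3) = I + (3 + I) = 3 + 2*I)
(x(t(2, 2)) + (-33 - 1*(-74)))² = ((3 + 2*(-1*2 + 2*(1 + 2))) + (-33 - 1*(-74)))² = ((3 + 2*(-2 + 2*3)) + (-33 + 74))² = ((3 + 2*(-2 + 6)) + 41)² = ((3 + 2*4) + 41)² = ((3 + 8) + 41)² = (11 + 41)² = 52² = 2704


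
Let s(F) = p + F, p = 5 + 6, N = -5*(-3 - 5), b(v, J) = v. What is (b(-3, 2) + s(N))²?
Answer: 2304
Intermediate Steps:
N = 40 (N = -5*(-8) = 40)
p = 11
s(F) = 11 + F
(b(-3, 2) + s(N))² = (-3 + (11 + 40))² = (-3 + 51)² = 48² = 2304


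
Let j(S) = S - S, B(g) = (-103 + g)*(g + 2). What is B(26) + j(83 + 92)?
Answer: -2156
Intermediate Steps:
B(g) = (-103 + g)*(2 + g)
j(S) = 0
B(26) + j(83 + 92) = (-206 + 26² - 101*26) + 0 = (-206 + 676 - 2626) + 0 = -2156 + 0 = -2156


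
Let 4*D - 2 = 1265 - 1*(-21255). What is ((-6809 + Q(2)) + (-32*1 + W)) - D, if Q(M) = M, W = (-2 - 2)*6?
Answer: -24987/2 ≈ -12494.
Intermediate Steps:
W = -24 (W = -4*6 = -24)
D = 11261/2 (D = ½ + (1265 - 1*(-21255))/4 = ½ + (1265 + 21255)/4 = ½ + (¼)*22520 = ½ + 5630 = 11261/2 ≈ 5630.5)
((-6809 + Q(2)) + (-32*1 + W)) - D = ((-6809 + 2) + (-32*1 - 24)) - 1*11261/2 = (-6807 + (-32 - 24)) - 11261/2 = (-6807 - 56) - 11261/2 = -6863 - 11261/2 = -24987/2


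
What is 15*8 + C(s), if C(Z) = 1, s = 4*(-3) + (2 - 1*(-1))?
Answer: 121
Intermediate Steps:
s = -9 (s = -12 + (2 + 1) = -12 + 3 = -9)
15*8 + C(s) = 15*8 + 1 = 120 + 1 = 121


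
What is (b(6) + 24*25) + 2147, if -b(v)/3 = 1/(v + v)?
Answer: 10987/4 ≈ 2746.8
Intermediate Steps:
b(v) = -3/(2*v) (b(v) = -3/(v + v) = -3*1/(2*v) = -3/(2*v))
(b(6) + 24*25) + 2147 = (-3/2/6 + 24*25) + 2147 = (-3/2*⅙ + 600) + 2147 = (-¼ + 600) + 2147 = 2399/4 + 2147 = 10987/4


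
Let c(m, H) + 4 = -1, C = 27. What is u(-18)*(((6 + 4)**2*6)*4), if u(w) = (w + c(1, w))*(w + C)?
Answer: -496800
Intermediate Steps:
c(m, H) = -5 (c(m, H) = -4 - 1 = -5)
u(w) = (-5 + w)*(27 + w) (u(w) = (w - 5)*(w + 27) = (-5 + w)*(27 + w))
u(-18)*(((6 + 4)**2*6)*4) = (-135 + (-18)**2 + 22*(-18))*(((6 + 4)**2*6)*4) = (-135 + 324 - 396)*((10**2*6)*4) = -207*100*6*4 = -124200*4 = -207*2400 = -496800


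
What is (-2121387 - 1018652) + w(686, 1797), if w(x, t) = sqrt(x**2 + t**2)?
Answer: -3140039 + sqrt(3699805) ≈ -3.1381e+6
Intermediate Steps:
w(x, t) = sqrt(t**2 + x**2)
(-2121387 - 1018652) + w(686, 1797) = (-2121387 - 1018652) + sqrt(1797**2 + 686**2) = -3140039 + sqrt(3229209 + 470596) = -3140039 + sqrt(3699805)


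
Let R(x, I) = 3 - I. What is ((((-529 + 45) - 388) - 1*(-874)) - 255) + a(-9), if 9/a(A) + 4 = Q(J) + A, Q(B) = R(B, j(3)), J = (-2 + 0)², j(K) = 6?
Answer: -4057/16 ≈ -253.56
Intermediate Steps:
J = 4 (J = (-2)² = 4)
Q(B) = -3 (Q(B) = 3 - 1*6 = 3 - 6 = -3)
a(A) = 9/(-7 + A) (a(A) = 9/(-4 + (-3 + A)) = 9/(-7 + A))
((((-529 + 45) - 388) - 1*(-874)) - 255) + a(-9) = ((((-529 + 45) - 388) - 1*(-874)) - 255) + 9/(-7 - 9) = (((-484 - 388) + 874) - 255) + 9/(-16) = ((-872 + 874) - 255) + 9*(-1/16) = (2 - 255) - 9/16 = -253 - 9/16 = -4057/16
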